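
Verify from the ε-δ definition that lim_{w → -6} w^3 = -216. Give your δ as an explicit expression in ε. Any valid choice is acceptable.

δ = min(2, ε/148)

Suppose ε > 0. We seek δ > 0 with 0 < |w + 6| < δ ⇒ |w^3 + 216| < ε.
Factor: w^3 + 216 = (w + 6)(w^2 - 6w + 36), so |w^3 + 216| = |w + 6|·|w^2 - 6w + 36|.
Impose δ ≤ 2 so that |w| < 8; then |w^2 - 6w + 36| ≤ 148.
Hence |w^3 + 216| ≤ 148|w + 6|, which is < ε once |w + 6| < ε/148.
Take δ = min(2, ε/148). If 0 < |w + 6| < δ then both bounds hold and |w^3 + 216| ≤ 148|w + 6| < 148·(ε/148) = ε.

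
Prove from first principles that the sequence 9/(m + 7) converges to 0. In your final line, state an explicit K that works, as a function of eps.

Let eps > 0 be given. For m ≥ 1, |9/(m + 7) − 0| = 9/(m + 7) ≤ 9/m.
We need 9/m < eps, i.e. m > 9/eps.
Take K = 9/eps. If m > K then |9/(m + 7)| ≤ 9/m < eps.

K = 9/eps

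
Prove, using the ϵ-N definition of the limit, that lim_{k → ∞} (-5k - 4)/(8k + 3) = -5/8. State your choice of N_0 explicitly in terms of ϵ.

Suppose ϵ > 0. For k ≥ 1, |(-5k - 4)/(8k + 3) + 5/8| = |-17|/(8(8k + 3)) = 17/(8(8k + 3)).
Since 8k + 3 ≥ 8k for k ≥ 1, this is ≤ 17/(8·8k) = (17/64)/k.
So |(-5k - 4)/(8k + 3) + 5/8| < ϵ whenever k > (17/64)/ϵ.
Take N_0 = (17/64)/ϵ. If k > N_0 then |(-5k - 4)/(8k + 3) + 5/8| ≤ (17/64)/k < ϵ.

N_0 = (17/64)/ϵ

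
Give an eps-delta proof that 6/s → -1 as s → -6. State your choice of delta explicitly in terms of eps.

delta = min(3, 3eps)

Let eps > 0. We seek delta > 0 such that 0 < |s + 6| < delta implies |6/s + 1| < eps.
|6/s + 1| = 6·|-6 − s|/(6·|s|) = 6|s + 6|/(6|s|).
Require delta ≤ 3 so that |s| > 6 − 3 = 3, hence 6|s| > 18.
Then |6/s + 1| < 6|s + 6|/18, which is < eps when |s + 6| < 3eps.
Take delta = min(3, 3eps). Then 0 < |s + 6| < delta gives both |s + 6| < 3 and |s + 6| < 3eps, so |6/s + 1| < eps.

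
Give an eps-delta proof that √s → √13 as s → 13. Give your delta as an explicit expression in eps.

delta = min(13, √13·eps)

Let eps > 0. We want delta > 0 such that 0 < |s − 13| < delta implies |√s − √13| < eps.
Rationalise: √s − √13 = (s − 13)/(√s + √13), so |√s − √13| = |s − 13|/(√s + √13).
Restrict delta ≤ 13 so that |s − 13| < 13 forces s > 0, and then √s + √13 > √13.
Hence |√s − √13| < |s − 13|/√13, which is < eps once |s − 13| < √13·eps.
Take delta = min(13, √13·eps). If 0 < |s − 13| < delta then s > 0 and |√s − √13| < |s − 13|/√13 < eps.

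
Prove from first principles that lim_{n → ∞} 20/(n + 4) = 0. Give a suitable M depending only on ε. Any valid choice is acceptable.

Suppose ε > 0. For n ≥ 1, |20/(n + 4) − 0| = 20/(n + 4) ≤ 20/n.
We need 20/n < ε, i.e. n > 20/ε.
Take M = 20/ε. If n > M then |20/(n + 4)| ≤ 20/n < ε.

M = 20/ε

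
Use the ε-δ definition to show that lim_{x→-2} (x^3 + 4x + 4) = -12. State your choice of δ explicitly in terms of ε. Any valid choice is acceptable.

Suppose ε > 0. We want δ > 0 such that 0 < |x + 2| < δ implies |(x^3 + 4x + 4) + 12| < ε.
(x^3 + 4x + 4) + 12 = x^3 + 4x + 16 = (x + 2)(x^2 - 2x + 8).
So |(x^3 + 4x + 4) + 12| = |x + 2|·|x^2 - 2x + 8|.
Require δ ≤ 1. Then |x + 2| < 1 gives |x| < 3, and by the triangle inequality |x^2 - 2x + 8| ≤ 3^2 + 2·3 + 8 = 23.
Hence |(x^3 + 4x + 4) + 12| ≤ 23|x + 2| < ε provided |x + 2| < ε/23.
Choosing δ = min(1, ε/23) ensures both conditions, hence |(x^3 + 4x + 4) + 12| < ε.

δ = min(1, ε/23)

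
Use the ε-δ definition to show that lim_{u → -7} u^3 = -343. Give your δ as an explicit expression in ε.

δ = min(1, ε/169)

Let ε > 0. We seek δ > 0 with 0 < |u + 7| < δ ⇒ |u^3 + 343| < ε.
Factor: u^3 + 343 = (u + 7)(u^2 - 7u + 49), so |u^3 + 343| = |u + 7|·|u^2 - 7u + 49|.
Impose δ ≤ 1 so that |u| < 8; then |u^2 - 7u + 49| ≤ 169.
Hence |u^3 + 343| ≤ 169|u + 7|, which is < ε once |u + 7| < ε/169.
Take δ = min(1, ε/169). If 0 < |u + 7| < δ then both bounds hold and |u^3 + 343| ≤ 169|u + 7| < 169·(ε/169) = ε.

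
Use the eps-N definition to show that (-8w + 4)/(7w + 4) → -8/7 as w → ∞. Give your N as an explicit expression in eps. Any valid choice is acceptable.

N = (60/49)/eps

Let eps > 0. We seek N > 0 such that w > N implies |(-8w + 4)/(7w + 4) + 8/7| < eps.
(-8w + 4)/(7w + 4) + 8/7 = (7(-8w + 4) − (-8)(7w + 4)) / (7(7w + 4)) = 60/(7(7w + 4)).
For w > 0 we have 7w + 4 > 7w, so |(-8w + 4)/(7w + 4) + 8/7| = 60/(7(7w + 4)) < 60/(7·7w) = (60/49)/w.
Thus |(-8w + 4)/(7w + 4) + 8/7| < eps whenever w > (60/49)/eps.
Take N = (60/49)/eps. If w > N then |(-8w + 4)/(7w + 4) + 8/7| < (60/49)/w < eps.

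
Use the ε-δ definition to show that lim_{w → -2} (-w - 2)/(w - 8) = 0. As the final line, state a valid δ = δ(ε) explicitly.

δ = min(5, 5ε)

Let ε > 0 be given. We want δ > 0 with 0 < |w + 2| < δ ⇒ |(-w - 2)/(w - 8) − 0| < ε.
Combining over a common denominator, (-w - 2)/(w - 8) − 0 = [(-w - 2)·(-10) − 0·(w - 8)] / [(-10)·(w - 8)] = 10(w + 2) / ((-10)(w - 8)).
So |(-w - 2)/(w - 8) − 0| = 10|w + 2| / (10·|w − 8|).
Restrict δ ≤ 5. Then |w + 2| < 5 gives |w − 8| = |(w + 2) + (-10)| ≥ 10 − 5 = 5.
Hence |(-w - 2)/(w - 8) − 0| < 10|w + 2|/(10·5) = (1/5)|w + 2|, which is < ε once |w + 2| < 5ε.
Take δ = min(5, 5ε). Then 0 < |w + 2| < δ forces both bounds, so |(-w - 2)/(w - 8) − 0| < ε.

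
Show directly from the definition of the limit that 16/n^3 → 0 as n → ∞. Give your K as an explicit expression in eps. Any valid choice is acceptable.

K = (16/eps)^{1/3}

Suppose eps > 0. For n ≥ 1, |16/n^3 − 0| = 16/n^3.
16/n^3 < eps ⇔ n^3 > 16/eps ⇔ n > (16/eps)^{1/3}.
Take K = (16/eps)^{1/3}. Then n > K implies 16/n^3 < eps.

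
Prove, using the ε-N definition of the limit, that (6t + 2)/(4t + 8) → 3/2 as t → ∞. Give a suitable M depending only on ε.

M = (5/2)/ε

Fix ε > 0. We seek M > 0 such that t > M implies |(6t + 2)/(4t + 8) − (3/2)| < ε.
(6t + 2)/(4t + 8) − (3/2) = (4(6t + 2) − 6(4t + 8)) / (4(4t + 8)) = -40/(4(4t + 8)).
For t > 0 we have 4t + 8 > 4t, so |(6t + 2)/(4t + 8) − (3/2)| = 40/(4(4t + 8)) < 40/(4·4t) = (5/2)/t.
Thus |(6t + 2)/(4t + 8) − (3/2)| < ε whenever t > (5/2)/ε.
Take M = (5/2)/ε. If t > M then |(6t + 2)/(4t + 8) − (3/2)| < (5/2)/t < ε.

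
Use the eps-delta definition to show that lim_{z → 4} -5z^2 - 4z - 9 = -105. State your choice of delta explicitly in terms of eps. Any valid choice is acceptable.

delta = min(2, eps/54)

Let eps > 0. We want delta > 0 such that 0 < |z − 4| < delta implies |(-5z^2 - 4z - 9) + 105| < eps.
(-5z^2 - 4z - 9) + 105 = -5z^2 - 4z + 96 = (z − 4)(-5z - 24).
So |(-5z^2 - 4z - 9) + 105| = |z − 4|·|-5z - 24|.
Require delta ≤ 2. Then |z − 4| < 2 gives |z| < 6, and by the triangle inequality |-5z - 24| ≤ 5·6 + 24 = 54.
Hence |(-5z^2 - 4z - 9) + 105| ≤ 54|z − 4| < eps provided |z − 4| < eps/54.
Choosing delta = min(2, eps/54) ensures both conditions, hence |(-5z^2 - 4z - 9) + 105| < eps.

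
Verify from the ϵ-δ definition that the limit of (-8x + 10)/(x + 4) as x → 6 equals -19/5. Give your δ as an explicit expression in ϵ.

Suppose ϵ > 0. We want δ > 0 with 0 < |x − 6| < δ ⇒ |(-8x + 10)/(x + 4) + 19/5| < ϵ.
Combining over a common denominator, (-8x + 10)/(x + 4) + 19/5 = [(-8x + 10)·10 − (-38)·(x + 4)] / [10·(x + 4)] = -42(x − 6) / (10(x + 4)).
So |(-8x + 10)/(x + 4) + 19/5| = 42|x − 6| / (10·|x + 4|).
Require δ ≤ 5, so |x + 4| ≥ |10| − |x − 6| > 10 − 5 = 5.
Hence |(-8x + 10)/(x + 4) + 19/5| < 42|x − 6|/(10·5) = (21/25)|x − 6|, which is < ϵ once |x − 6| < (25/21)ϵ.
Take δ = min(5, (25/21)ϵ). Then 0 < |x − 6| < δ forces both bounds, so |(-8x + 10)/(x + 4) + 19/5| < ϵ.

δ = min(5, (25/21)ϵ)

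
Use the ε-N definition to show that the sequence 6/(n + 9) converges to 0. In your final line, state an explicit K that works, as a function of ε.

K = 6/ε

Fix ε > 0. For n ≥ 1, |6/(n + 9) − 0| = 6/(n + 9) ≤ 6/n.
We need 6/n < ε, i.e. n > 6/ε.
Take K = 6/ε. If n > K then |6/(n + 9)| ≤ 6/n < ε.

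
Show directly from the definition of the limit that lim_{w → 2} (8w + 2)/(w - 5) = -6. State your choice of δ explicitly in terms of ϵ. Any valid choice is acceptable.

Let ϵ > 0 be given. We want δ > 0 with 0 < |w − 2| < δ ⇒ |(8w + 2)/(w - 5) + 6| < ϵ.
Combining over a common denominator, (8w + 2)/(w - 5) + 6 = [(8w + 2)·(-3) − 18·(w - 5)] / [(-3)·(w - 5)] = -42(w − 2) / ((-3)(w - 5)).
So |(8w + 2)/(w - 5) + 6| = 42|w − 2| / (3·|w − 5|).
Restrict δ ≤ 3/2. Then |w − 2| < 3/2 gives |w − 5| = |(w − 2) + (-3)| ≥ 3 − 3/2 = 3/2.
Hence |(8w + 2)/(w - 5) + 6| < 42|w − 2|/(3·(3/2)) = (28/3)|w − 2|, which is < ϵ once |w − 2| < (3/28)ϵ.
Take δ = min(3/2, (3/28)ϵ). Then 0 < |w − 2| < δ forces both bounds, so |(8w + 2)/(w - 5) + 6| < ϵ.

δ = min(3/2, (3/28)ϵ)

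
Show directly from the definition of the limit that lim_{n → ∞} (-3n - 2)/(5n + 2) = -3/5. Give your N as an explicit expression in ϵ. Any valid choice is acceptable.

Let ϵ > 0 be given. For n ≥ 1, |(-3n - 2)/(5n + 2) + 3/5| = |-4|/(5(5n + 2)) = 4/(5(5n + 2)).
Since 5n + 2 ≥ 5n for n ≥ 1, this is ≤ 4/(5·5n) = (4/25)/n.
So |(-3n - 2)/(5n + 2) + 3/5| < ϵ whenever n > (4/25)/ϵ.
Take N = (4/25)/ϵ. If n > N then |(-3n - 2)/(5n + 2) + 3/5| ≤ (4/25)/n < ϵ.

N = (4/25)/ϵ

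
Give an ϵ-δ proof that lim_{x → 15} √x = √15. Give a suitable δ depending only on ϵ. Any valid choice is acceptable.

δ = min(15, √15·ϵ)

Suppose ϵ > 0. We want δ > 0 such that 0 < |x − 15| < δ implies |√x − √15| < ϵ.
Rationalise: √x − √15 = (x − 15)/(√x + √15), so |√x − √15| = |x − 15|/(√x + √15).
Restrict δ ≤ 15 so that |x − 15| < 15 forces x > 0, and then √x + √15 > √15.
Hence |√x − √15| < |x − 15|/√15, which is < ϵ once |x − 15| < √15·ϵ.
Take δ = min(15, √15·ϵ). If 0 < |x − 15| < δ then x > 0 and |√x − √15| < |x − 15|/√15 < ϵ.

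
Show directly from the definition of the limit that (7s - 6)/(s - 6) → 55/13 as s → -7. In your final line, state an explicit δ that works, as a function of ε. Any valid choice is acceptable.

Let ε > 0 be given. We want δ > 0 with 0 < |s + 7| < δ ⇒ |(7s - 6)/(s - 6) − (55/13)| < ε.
Combining over a common denominator, (7s - 6)/(s - 6) − (55/13) = [(7s - 6)·(-13) − (-55)·(s - 6)] / [(-13)·(s - 6)] = -36(s + 7) / ((-13)(s - 6)).
So |(7s - 6)/(s - 6) − (55/13)| = 36|s + 7| / (13·|s − 6|).
Restrict δ ≤ 13/2. Then |s + 7| < 13/2 gives |s − 6| = |(s + 7) + (-13)| ≥ 13 − 13/2 = 13/2.
Hence |(7s - 6)/(s - 6) − (55/13)| < 36|s + 7|/(13·(13/2)) = (72/169)|s + 7|, which is < ε once |s + 7| < (169/72)ε.
Take δ = min(13/2, (169/72)ε). Then 0 < |s + 7| < δ forces both bounds, so |(7s - 6)/(s - 6) − (55/13)| < ε.

δ = min(13/2, (169/72)ε)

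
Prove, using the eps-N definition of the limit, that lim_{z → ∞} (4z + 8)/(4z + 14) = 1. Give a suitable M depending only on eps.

M = (3/2)/eps

Let eps > 0 be given. We seek M > 0 such that z > M implies |(4z + 8)/(4z + 14) − 1| < eps.
(4z + 8)/(4z + 14) − 1 = (4(4z + 8) − 4(4z + 14)) / (4(4z + 14)) = -24/(4(4z + 14)).
For z > 0 we have 4z + 14 > 4z, so |(4z + 8)/(4z + 14) − 1| = 24/(4(4z + 14)) < 24/(4·4z) = (3/2)/z.
Thus |(4z + 8)/(4z + 14) − 1| < eps whenever z > (3/2)/eps.
Take M = (3/2)/eps. If z > M then |(4z + 8)/(4z + 14) − 1| < (3/2)/z < eps.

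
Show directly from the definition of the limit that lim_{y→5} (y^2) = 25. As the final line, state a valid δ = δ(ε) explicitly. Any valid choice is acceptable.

δ = min(1, ε/11)

Fix ε > 0. We seek δ > 0 with 0 < |y − 5| < δ ⇒ |y^2 − 25| < ε.
Factor: y^2 − 25 = (y − 5)(y + 5), so |y^2 − 25| = |y − 5|·|y + 5|.
Restrict δ ≤ 1. Then |y − 5| < 1 gives |y| < 6, so by the triangle inequality |y + 5| ≤ 6 + 5 = 11.
Hence |y^2 − 25| ≤ 11|y − 5|, which is < ε once |y − 5| < ε/11.
Take δ = min(1, ε/11). If 0 < |y − 5| < δ then both bounds hold and |y^2 − 25| ≤ 11|y − 5| < 11·(ε/11) = ε.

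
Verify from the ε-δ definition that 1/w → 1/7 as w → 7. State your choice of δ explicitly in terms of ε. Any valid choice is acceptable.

Fix ε > 0. We seek δ > 0 such that 0 < |w − 7| < δ implies |1/w − (1/7)| < ε.
|1/w − (1/7)| = |7 − w|/(7·|w|) = |w − 7|/(7|w|).
Restrict δ ≤ 7/2. Then |w − 7| < 7/2 gives |w| > 7/2, so 7|w| > 49/2.
Then |1/w − (1/7)| < |w − 7|/(49/2), which is < ε when |w − 7| < (49/2)ε.
Take δ = min(7/2, (49/2)ε). Then 0 < |w − 7| < δ gives both |w − 7| < 7/2 and |w − 7| < (49/2)ε, so |1/w − (1/7)| < ε.

δ = min(7/2, (49/2)ε)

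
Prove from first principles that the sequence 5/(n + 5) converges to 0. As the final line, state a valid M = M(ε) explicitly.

M = 5/ε

Fix ε > 0. For n ≥ 1, |5/(n + 5) − 0| = 5/(n + 5) ≤ 5/n.
We need 5/n < ε, i.e. n > 5/ε.
Take M = 5/ε. If n > M then |5/(n + 5)| ≤ 5/n < ε.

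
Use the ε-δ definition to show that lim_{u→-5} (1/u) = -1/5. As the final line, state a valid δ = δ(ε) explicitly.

δ = min(5/2, (25/2)ε)

Let ε > 0. We seek δ > 0 such that 0 < |u + 5| < δ implies |1/u + 1/5| < ε.
|1/u + 1/5| = |-5 − u|/(5·|u|) = |u + 5|/(5|u|).
Require δ ≤ 5/2 so that |u| > 5 − 5/2 = 5/2, hence 5|u| > 25/2.
Then |1/u + 1/5| < |u + 5|/(25/2), which is < ε when |u + 5| < (25/2)ε.
Take δ = min(5/2, (25/2)ε). Then 0 < |u + 5| < δ gives both |u + 5| < 5/2 and |u + 5| < (25/2)ε, so |1/u + 1/5| < ε.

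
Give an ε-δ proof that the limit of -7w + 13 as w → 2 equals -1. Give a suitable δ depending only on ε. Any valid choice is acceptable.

Suppose ε > 0. We need δ > 0 so that 0 < |w − 2| < δ implies |(-7w + 13) + 1| < ε.
|(-7w + 13) + 1| = |-7w + 14| = 7|w − 2|.
So 7|w − 2| < ε exactly when |w − 2| < ε/7.
Choosing δ = ε/7 gives |(-7w + 13) + 1| = 7|w − 2| < ε whenever |w − 2| < δ.

δ = ε/7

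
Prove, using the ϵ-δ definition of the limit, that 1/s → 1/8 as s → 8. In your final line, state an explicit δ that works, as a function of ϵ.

δ = min(4, 32ϵ)

Let ϵ > 0. We seek δ > 0 such that 0 < |s − 8| < δ implies |1/s − (1/8)| < ϵ.
|1/s − (1/8)| = |8 − s|/(8·|s|) = |s − 8|/(8|s|).
Restrict δ ≤ 4. Then |s − 8| < 4 gives |s| > 4, so 8|s| > 32.
Then |1/s − (1/8)| < |s − 8|/32, which is < ϵ when |s − 8| < 32ϵ.
Take δ = min(4, 32ϵ). Then 0 < |s − 8| < δ gives both |s − 8| < 4 and |s − 8| < 32ϵ, so |1/s − (1/8)| < ϵ.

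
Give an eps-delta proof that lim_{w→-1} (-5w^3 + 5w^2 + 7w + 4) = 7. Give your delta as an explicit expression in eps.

Let eps > 0. We want delta > 0 such that 0 < |w + 1| < delta implies |(-5w^3 + 5w^2 + 7w + 4) − 7| < eps.
(-5w^3 + 5w^2 + 7w + 4) − 7 = -5w^3 + 5w^2 + 7w - 3 = (w + 1)(-5w^2 + 10w - 3).
So |(-5w^3 + 5w^2 + 7w + 4) − 7| = |w + 1|·|-5w^2 + 10w - 3|.
Assume first that |w + 1| < 2, so |w| < 3. Then |-5w^2 + 10w - 3| ≤ 5·3^2 + 10·3 + 3 = 78.
Hence |(-5w^3 + 5w^2 + 7w + 4) − 7| ≤ 78|w + 1| < eps provided |w + 1| < eps/78.
Choosing delta = min(2, eps/78) ensures both conditions, hence |(-5w^3 + 5w^2 + 7w + 4) − 7| < eps.

delta = min(2, eps/78)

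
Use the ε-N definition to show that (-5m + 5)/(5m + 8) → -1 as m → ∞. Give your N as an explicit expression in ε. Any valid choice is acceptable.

N = (13/5)/ε

Fix ε > 0. For m ≥ 1, |(-5m + 5)/(5m + 8) + 1| = |65|/(5(5m + 8)) = 65/(5(5m + 8)).
Since 5m + 8 ≥ 5m for m ≥ 1, this is ≤ 65/(5·5m) = (13/5)/m.
So |(-5m + 5)/(5m + 8) + 1| < ε whenever m > (13/5)/ε.
Take N = (13/5)/ε. If m > N then |(-5m + 5)/(5m + 8) + 1| ≤ (13/5)/m < ε.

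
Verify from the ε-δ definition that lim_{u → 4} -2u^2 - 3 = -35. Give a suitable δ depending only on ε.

δ = min(1, ε/18)

Let ε > 0. We want δ > 0 such that 0 < |u − 4| < δ implies |(-2u^2 - 3) + 35| < ε.
(-2u^2 - 3) + 35 = -2u^2 + 32 = (u − 4)(-2u - 8).
So |(-2u^2 - 3) + 35| = |u − 4|·|-2u - 8|.
Assume first that |u − 4| < 1, so |u| < 5. Then |-2u - 8| ≤ 2·5 + 8 = 18.
Hence |(-2u^2 - 3) + 35| ≤ 18|u − 4| < ε provided |u − 4| < ε/18.
Take δ = min(1, ε/18). Then 0 < |u − 4| < δ gives both |u − 4| < 1 and |u − 4| < ε/18, so |(-2u^2 - 3) + 35| < ε.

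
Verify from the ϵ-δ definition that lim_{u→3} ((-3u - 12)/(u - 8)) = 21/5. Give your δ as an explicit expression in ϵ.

Suppose ϵ > 0. We want δ > 0 with 0 < |u − 3| < δ ⇒ |(-3u - 12)/(u - 8) − (21/5)| < ϵ.
Combining over a common denominator, (-3u - 12)/(u - 8) − (21/5) = [(-3u - 12)·(-5) − (-21)·(u - 8)] / [(-5)·(u - 8)] = 36(u − 3) / ((-5)(u - 8)).
So |(-3u - 12)/(u - 8) − (21/5)| = 36|u − 3| / (5·|u − 8|).
Restrict δ ≤ 5/2. Then |u − 3| < 5/2 gives |u − 8| = |(u − 3) + (-5)| ≥ 5 − 5/2 = 5/2.
Hence |(-3u - 12)/(u - 8) − (21/5)| < 36|u − 3|/(5·(5/2)) = (72/25)|u − 3|, which is < ϵ once |u − 3| < (25/72)ϵ.
Take δ = min(5/2, (25/72)ϵ). Then 0 < |u − 3| < δ forces both bounds, so |(-3u - 12)/(u - 8) − (21/5)| < ϵ.

δ = min(5/2, (25/72)ϵ)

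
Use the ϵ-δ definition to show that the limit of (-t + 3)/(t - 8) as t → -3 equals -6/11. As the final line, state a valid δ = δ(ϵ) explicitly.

δ = min(11/2, (121/10)ϵ)

Fix ϵ > 0. We want δ > 0 with 0 < |t + 3| < δ ⇒ |(-t + 3)/(t - 8) + 6/11| < ϵ.
Combining over a common denominator, (-t + 3)/(t - 8) + 6/11 = [(-t + 3)·(-11) − 6·(t - 8)] / [(-11)·(t - 8)] = 5(t + 3) / ((-11)(t - 8)).
So |(-t + 3)/(t - 8) + 6/11| = 5|t + 3| / (11·|t − 8|).
Require δ ≤ 11/2, so |t − 8| ≥ |-11| − |t + 3| > 11 − 11/2 = 11/2.
Hence |(-t + 3)/(t - 8) + 6/11| < 5|t + 3|/(11·(11/2)) = (10/121)|t + 3|, which is < ϵ once |t + 3| < (121/10)ϵ.
Take δ = min(11/2, (121/10)ϵ). Then 0 < |t + 3| < δ forces both bounds, so |(-t + 3)/(t - 8) + 6/11| < ϵ.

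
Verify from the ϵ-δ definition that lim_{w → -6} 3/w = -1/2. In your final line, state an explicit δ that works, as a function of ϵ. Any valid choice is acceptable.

δ = min(3, 6ϵ)

Fix ϵ > 0. We seek δ > 0 such that 0 < |w + 6| < δ implies |3/w + 1/2| < ϵ.
|3/w + 1/2| = 3·|-6 − w|/(6·|w|) = 3|w + 6|/(6|w|).
Require δ ≤ 3 so that |w| > 6 − 3 = 3, hence 6|w| > 18.
Then |3/w + 1/2| < 3|w + 6|/18, which is < ϵ when |w + 6| < 6ϵ.
Take δ = min(3, 6ϵ). Then 0 < |w + 6| < δ gives both |w + 6| < 3 and |w + 6| < 6ϵ, so |3/w + 1/2| < ϵ.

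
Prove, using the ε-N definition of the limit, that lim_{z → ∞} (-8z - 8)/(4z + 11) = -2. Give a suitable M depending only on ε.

M = (7/2)/ε

Suppose ε > 0. We seek M > 0 such that z > M implies |(-8z - 8)/(4z + 11) + 2| < ε.
(-8z - 8)/(4z + 11) + 2 = (4(-8z - 8) − (-8)(4z + 11)) / (4(4z + 11)) = 56/(4(4z + 11)).
For z > 0 we have 4z + 11 > 4z, so |(-8z - 8)/(4z + 11) + 2| = 56/(4(4z + 11)) < 56/(4·4z) = (7/2)/z.
Thus |(-8z - 8)/(4z + 11) + 2| < ε whenever z > (7/2)/ε.
Take M = (7/2)/ε. If z > M then |(-8z - 8)/(4z + 11) + 2| < (7/2)/z < ε.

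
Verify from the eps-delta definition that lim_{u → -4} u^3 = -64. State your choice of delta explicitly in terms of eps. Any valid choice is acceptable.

Let eps > 0 be given. We seek delta > 0 with 0 < |u + 4| < delta ⇒ |u^3 + 64| < eps.
Factor: u^3 + 64 = (u + 4)(u^2 - 4u + 16), so |u^3 + 64| = |u + 4|·|u^2 - 4u + 16|.
Impose delta ≤ 2 so that |u| < 6; then |u^2 - 4u + 16| ≤ 76.
Hence |u^3 + 64| ≤ 76|u + 4|, which is < eps once |u + 4| < eps/76.
Take delta = min(2, eps/76). If 0 < |u + 4| < delta then both bounds hold and |u^3 + 64| ≤ 76|u + 4| < 76·(eps/76) = eps.

delta = min(2, eps/76)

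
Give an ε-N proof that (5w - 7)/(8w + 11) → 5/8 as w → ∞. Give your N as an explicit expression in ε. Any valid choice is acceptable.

N = (111/64)/ε

Suppose ε > 0. We seek N > 0 such that w > N implies |(5w - 7)/(8w + 11) − (5/8)| < ε.
(5w - 7)/(8w + 11) − (5/8) = (8(5w - 7) − 5(8w + 11)) / (8(8w + 11)) = -111/(8(8w + 11)).
For w > 0 we have 8w + 11 > 8w, so |(5w - 7)/(8w + 11) − (5/8)| = 111/(8(8w + 11)) < 111/(8·8w) = (111/64)/w.
Thus |(5w - 7)/(8w + 11) − (5/8)| < ε whenever w > (111/64)/ε.
Take N = (111/64)/ε. If w > N then |(5w - 7)/(8w + 11) − (5/8)| < (111/64)/w < ε.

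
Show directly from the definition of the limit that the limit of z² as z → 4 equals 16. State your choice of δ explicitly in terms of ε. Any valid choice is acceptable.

Suppose ε > 0. We seek δ > 0 with 0 < |z − 4| < δ ⇒ |z² − 16| < ε.
Factor: z² − 16 = (z − 4)(z + 4), so |z² − 16| = |z − 4|·|z + 4|.
Restrict δ ≤ 1. Then |z − 4| < 1 gives |z| < 5, so by the triangle inequality |z + 4| ≤ 5 + 4 = 9.
Hence |z² − 16| ≤ 9|z − 4|, which is < ε once |z − 4| < ε/9.
Take δ = min(1, ε/9). If 0 < |z − 4| < δ then both bounds hold and |z² − 16| ≤ 9|z − 4| < 9·(ε/9) = ε.

δ = min(1, ε/9)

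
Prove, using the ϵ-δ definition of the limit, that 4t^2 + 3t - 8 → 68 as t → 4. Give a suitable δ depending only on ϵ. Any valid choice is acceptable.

Suppose ϵ > 0. We want δ > 0 such that 0 < |t − 4| < δ implies |(4t^2 + 3t - 8) − 68| < ϵ.
(4t^2 + 3t - 8) − 68 = 4t^2 + 3t - 76 = (t − 4)(4t + 19).
So |(4t^2 + 3t - 8) − 68| = |t − 4|·|4t + 19|.
Require δ ≤ 2. Then |t − 4| < 2 gives |t| < 6, and by the triangle inequality |4t + 19| ≤ 4·6 + 19 = 43.
Hence |(4t^2 + 3t - 8) − 68| ≤ 43|t − 4| < ϵ provided |t − 4| < ϵ/43.
Choosing δ = min(2, ϵ/43) ensures both conditions, hence |(4t^2 + 3t - 8) − 68| < ϵ.

δ = min(2, ϵ/43)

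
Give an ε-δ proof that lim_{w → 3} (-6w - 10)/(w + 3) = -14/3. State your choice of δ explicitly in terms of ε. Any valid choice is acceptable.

Let ε > 0. We want δ > 0 with 0 < |w − 3| < δ ⇒ |(-6w - 10)/(w + 3) + 14/3| < ε.
Combining over a common denominator, (-6w - 10)/(w + 3) + 14/3 = [(-6w - 10)·6 − (-28)·(w + 3)] / [6·(w + 3)] = -8(w − 3) / (6(w + 3)).
So |(-6w - 10)/(w + 3) + 14/3| = 8|w − 3| / (6·|w + 3|).
Require δ ≤ 3, so |w + 3| ≥ |6| − |w − 3| > 6 − 3 = 3.
Hence |(-6w - 10)/(w + 3) + 14/3| < 8|w − 3|/(6·3) = (4/9)|w − 3|, which is < ε once |w − 3| < (9/4)ε.
Take δ = min(3, (9/4)ε). Then 0 < |w − 3| < δ forces both bounds, so |(-6w - 10)/(w + 3) + 14/3| < ε.

δ = min(3, (9/4)ε)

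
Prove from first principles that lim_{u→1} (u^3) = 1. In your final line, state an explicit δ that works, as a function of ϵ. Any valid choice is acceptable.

δ = min(1, ϵ/7)

Let ϵ > 0 be given. We seek δ > 0 with 0 < |u − 1| < δ ⇒ |u^3 − 1| < ϵ.
Factor: u^3 − 1 = (u − 1)(u^2 + u + 1), so |u^3 − 1| = |u − 1|·|u^2 + u + 1|.
Restrict δ ≤ 1. Then |u − 1| < 1 gives |u| < 2, so by the triangle inequality |u^2 + u + 1| ≤ 2^2 + 2 + 1 = 7.
Hence |u^3 − 1| ≤ 7|u − 1|, which is < ϵ once |u − 1| < ϵ/7.
Take δ = min(1, ϵ/7). If 0 < |u − 1| < δ then both bounds hold and |u^3 − 1| ≤ 7|u − 1| < 7·(ϵ/7) = ϵ.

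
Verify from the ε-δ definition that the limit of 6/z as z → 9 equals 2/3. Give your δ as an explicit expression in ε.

δ = min(9/2, (27/4)ε)

Suppose ε > 0. We seek δ > 0 such that 0 < |z − 9| < δ implies |6/z − (2/3)| < ε.
|6/z − (2/3)| = 6·|9 − z|/(9·|z|) = 6|z − 9|/(9|z|).
Restrict δ ≤ 9/2. Then |z − 9| < 9/2 gives |z| > 9/2, so 9|z| > 81/2.
Then |6/z − (2/3)| < 6|z − 9|/(81/2), which is < ε when |z − 9| < (27/4)ε.
Take δ = min(9/2, (27/4)ε). Then 0 < |z − 9| < δ gives both |z − 9| < 9/2 and |z − 9| < (27/4)ε, so |6/z − (2/3)| < ε.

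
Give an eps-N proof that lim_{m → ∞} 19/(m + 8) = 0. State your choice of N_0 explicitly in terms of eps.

Let eps > 0. For m ≥ 1, |19/(m + 8) − 0| = 19/(m + 8) ≤ 19/m.
We need 19/m < eps, i.e. m > 19/eps.
Take N_0 = 19/eps. If m > N_0 then |19/(m + 8)| ≤ 19/m < eps.

N_0 = 19/eps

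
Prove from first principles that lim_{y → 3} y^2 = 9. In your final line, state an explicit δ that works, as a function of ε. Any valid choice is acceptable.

δ = min(1, ε/7)

Let ε > 0 be given. We seek δ > 0 with 0 < |y − 3| < δ ⇒ |y^2 − 9| < ε.
Factor: y^2 − 9 = (y − 3)(y + 3), so |y^2 − 9| = |y − 3|·|y + 3|.
Restrict δ ≤ 1. Then |y − 3| < 1 gives |y| < 4, so by the triangle inequality |y + 3| ≤ 4 + 3 = 7.
Hence |y^2 − 9| ≤ 7|y − 3|, which is < ε once |y − 3| < ε/7.
Take δ = min(1, ε/7). If 0 < |y − 3| < δ then both bounds hold and |y^2 − 9| ≤ 7|y − 3| < 7·(ε/7) = ε.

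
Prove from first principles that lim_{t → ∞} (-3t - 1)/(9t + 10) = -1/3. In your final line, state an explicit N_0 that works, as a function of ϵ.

Suppose ϵ > 0. We seek N_0 > 0 such that t > N_0 implies |(-3t - 1)/(9t + 10) + 1/3| < ϵ.
(-3t - 1)/(9t + 10) + 1/3 = (9(-3t - 1) − (-3)(9t + 10)) / (9(9t + 10)) = 21/(9(9t + 10)).
For t > 0 we have 9t + 10 > 9t, so |(-3t - 1)/(9t + 10) + 1/3| = 21/(9(9t + 10)) < 21/(9·9t) = (7/27)/t.
Thus |(-3t - 1)/(9t + 10) + 1/3| < ϵ whenever t > (7/27)/ϵ.
Take N_0 = (7/27)/ϵ. If t > N_0 then |(-3t - 1)/(9t + 10) + 1/3| < (7/27)/t < ϵ.

N_0 = (7/27)/ϵ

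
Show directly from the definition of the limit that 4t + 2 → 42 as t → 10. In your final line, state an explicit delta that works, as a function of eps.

delta = eps/4

Let eps > 0. We need delta > 0 so that 0 < |t − 10| < delta implies |(4t + 2) − 42| < eps.
Since (4t + 2) − 42 = 4(t − 10), we have |(4t + 2) − 42| = 4|t − 10|.
So 4|t − 10| < eps exactly when |t − 10| < eps/4.
Take delta = eps/4. If 0 < |t − 10| < delta then |(4t + 2) − 42| = 4|t − 10| < 4·(eps/4) = eps.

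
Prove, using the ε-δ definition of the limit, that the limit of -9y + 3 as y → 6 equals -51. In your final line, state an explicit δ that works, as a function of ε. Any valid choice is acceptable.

δ = ε/9

Fix ε > 0. We need δ > 0 so that 0 < |y − 6| < δ implies |(-9y + 3) + 51| < ε.
Since (-9y + 3) + 51 = -9(y − 6), we have |(-9y + 3) + 51| = 9|y − 6|.
So 9|y − 6| < ε exactly when |y − 6| < ε/9.
Choosing δ = ε/9 gives |(-9y + 3) + 51| = 9|y − 6| < ε whenever |y − 6| < δ.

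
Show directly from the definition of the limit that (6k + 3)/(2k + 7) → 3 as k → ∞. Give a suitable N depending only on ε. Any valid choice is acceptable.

Fix ε > 0. For k ≥ 1, |(6k + 3)/(2k + 7) − 3| = |-36|/(2(2k + 7)) = 36/(2(2k + 7)).
Since 2k + 7 ≥ 2k for k ≥ 1, this is ≤ 36/(2·2k) = 9/k.
So |(6k + 3)/(2k + 7) − 3| < ε whenever k > 9/ε.
Take N = 9/ε. If k > N then |(6k + 3)/(2k + 7) − 3| ≤ 9/k < ε.

N = 9/ε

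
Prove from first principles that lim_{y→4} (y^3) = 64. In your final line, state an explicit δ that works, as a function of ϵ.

δ = min(1, ϵ/61)

Let ϵ > 0 be given. We seek δ > 0 with 0 < |y − 4| < δ ⇒ |y^3 − 64| < ϵ.
Factor: y^3 − 64 = (y − 4)(y^2 + 4y + 16), so |y^3 − 64| = |y − 4|·|y^2 + 4y + 16|.
Restrict δ ≤ 1. Then |y − 4| < 1 gives |y| < 5, so by the triangle inequality |y^2 + 4y + 16| ≤ 5^2 + 4·5 + 16 = 61.
Hence |y^3 − 64| ≤ 61|y − 4|, which is < ϵ once |y − 4| < ϵ/61.
Take δ = min(1, ϵ/61). If 0 < |y − 4| < δ then both bounds hold and |y^3 − 64| ≤ 61|y − 4| < 61·(ϵ/61) = ϵ.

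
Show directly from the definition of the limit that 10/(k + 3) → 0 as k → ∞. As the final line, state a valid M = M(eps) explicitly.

Let eps > 0. For k ≥ 1, |10/(k + 3) − 0| = 10/(k + 3) ≤ 10/k.
We need 10/k < eps, i.e. k > 10/eps.
Take M = 10/eps. If k > M then |10/(k + 3)| ≤ 10/k < eps.

M = 10/eps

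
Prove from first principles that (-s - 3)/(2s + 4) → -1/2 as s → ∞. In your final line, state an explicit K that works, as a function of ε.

K = (1/2)/ε

Suppose ε > 0. We seek K > 0 such that s > K implies |(-s - 3)/(2s + 4) + 1/2| < ε.
(-s - 3)/(2s + 4) + 1/2 = (2(-s - 3) − (-1)(2s + 4)) / (2(2s + 4)) = -2/(2(2s + 4)).
For s > 0 we have 2s + 4 > 2s, so |(-s - 3)/(2s + 4) + 1/2| = 2/(2(2s + 4)) < 2/(2·2s) = (1/2)/s.
Thus |(-s - 3)/(2s + 4) + 1/2| < ε whenever s > (1/2)/ε.
Take K = (1/2)/ε. If s > K then |(-s - 3)/(2s + 4) + 1/2| < (1/2)/s < ε.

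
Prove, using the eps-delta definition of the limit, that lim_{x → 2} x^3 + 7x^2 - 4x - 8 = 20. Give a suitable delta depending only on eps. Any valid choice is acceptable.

Let eps > 0 be given. We want delta > 0 such that 0 < |x − 2| < delta implies |(x^3 + 7x^2 - 4x - 8) − 20| < eps.
(x^3 + 7x^2 - 4x - 8) − 20 = x^3 + 7x^2 - 4x - 28 = (x − 2)(x^2 + 9x + 14).
So |(x^3 + 7x^2 - 4x - 8) − 20| = |x − 2|·|x^2 + 9x + 14|.
Require delta ≤ 1. Then |x − 2| < 1 gives |x| < 3, and by the triangle inequality |x^2 + 9x + 14| ≤ 3^2 + 9·3 + 14 = 50.
Hence |(x^3 + 7x^2 - 4x - 8) − 20| ≤ 50|x − 2| < eps provided |x − 2| < eps/50.
Take delta = min(1, eps/50). Then 0 < |x − 2| < delta gives both |x − 2| < 1 and |x − 2| < eps/50, so |(x^3 + 7x^2 - 4x - 8) − 20| < eps.

delta = min(1, eps/50)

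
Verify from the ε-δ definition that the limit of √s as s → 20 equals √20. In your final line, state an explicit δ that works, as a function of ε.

Suppose ε > 0. We want δ > 0 such that 0 < |s − 20| < δ implies |√s − √20| < ε.
Rationalise: √s − √20 = (s − 20)/(√s + √20), so |√s − √20| = |s − 20|/(√s + √20).
Restrict δ ≤ 20 so that |s − 20| < 20 forces s > 0, and then √s + √20 > √20.
Hence |√s − √20| < |s − 20|/√20, which is < ε once |s − 20| < √20·ε.
Take δ = min(20, √20·ε). If 0 < |s − 20| < δ then s > 0 and |√s − √20| < |s − 20|/√20 < ε.

δ = min(20, √20·ε)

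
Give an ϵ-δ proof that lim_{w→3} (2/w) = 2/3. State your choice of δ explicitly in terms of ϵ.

Let ϵ > 0. We seek δ > 0 such that 0 < |w − 3| < δ implies |2/w − (2/3)| < ϵ.
|2/w − (2/3)| = 2·|3 − w|/(3·|w|) = 2|w − 3|/(3|w|).
Restrict δ ≤ 3/2. Then |w − 3| < 3/2 gives |w| > 3/2, so 3|w| > 9/2.
Then |2/w − (2/3)| < 2|w − 3|/(9/2), which is < ϵ when |w − 3| < (9/4)ϵ.
Take δ = min(3/2, (9/4)ϵ). Then 0 < |w − 3| < δ gives both |w − 3| < 3/2 and |w − 3| < (9/4)ϵ, so |2/w − (2/3)| < ϵ.

δ = min(3/2, (9/4)ϵ)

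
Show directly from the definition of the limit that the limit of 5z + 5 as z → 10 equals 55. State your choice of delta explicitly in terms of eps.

Let eps > 0. We need delta > 0 so that 0 < |z − 10| < delta implies |(5z + 5) − 55| < eps.
Since (5z + 5) − 55 = 5(z − 10), we have |(5z + 5) − 55| = 5|z − 10|.
So 5|z − 10| < eps exactly when |z − 10| < eps/5.
Choosing delta = eps/5 gives |(5z + 5) − 55| = 5|z − 10| < eps whenever |z − 10| < delta.

delta = eps/5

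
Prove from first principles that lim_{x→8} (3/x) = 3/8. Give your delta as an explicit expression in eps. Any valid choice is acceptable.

delta = min(4, (32/3)eps)

Let eps > 0 be given. We seek delta > 0 such that 0 < |x − 8| < delta implies |3/x − (3/8)| < eps.
|3/x − (3/8)| = 3·|8 − x|/(8·|x|) = 3|x − 8|/(8|x|).
Restrict delta ≤ 4. Then |x − 8| < 4 gives |x| > 4, so 8|x| > 32.
Then |3/x − (3/8)| < 3|x − 8|/32, which is < eps when |x − 8| < (32/3)eps.
Take delta = min(4, (32/3)eps). Then 0 < |x − 8| < delta gives both |x − 8| < 4 and |x − 8| < (32/3)eps, so |3/x − (3/8)| < eps.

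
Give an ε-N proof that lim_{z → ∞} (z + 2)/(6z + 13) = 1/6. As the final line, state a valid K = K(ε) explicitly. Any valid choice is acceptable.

K = (1/36)/ε

Let ε > 0. We seek K > 0 such that z > K implies |(z + 2)/(6z + 13) − (1/6)| < ε.
(z + 2)/(6z + 13) − (1/6) = (6(z + 2) − (6z + 13)) / (6(6z + 13)) = -1/(6(6z + 13)).
For z > 0 we have 6z + 13 > 6z, so |(z + 2)/(6z + 13) − (1/6)| = 1/(6(6z + 13)) < 1/(6·6z) = (1/36)/z.
Thus |(z + 2)/(6z + 13) − (1/6)| < ε whenever z > (1/36)/ε.
Take K = (1/36)/ε. If z > K then |(z + 2)/(6z + 13) − (1/6)| < (1/36)/z < ε.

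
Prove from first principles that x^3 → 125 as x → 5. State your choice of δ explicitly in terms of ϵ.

Suppose ϵ > 0. We seek δ > 0 with 0 < |x − 5| < δ ⇒ |x^3 − 125| < ϵ.
Factor: x^3 − 125 = (x − 5)(x^2 + 5x + 25), so |x^3 − 125| = |x − 5|·|x^2 + 5x + 25|.
Restrict δ ≤ 1. Then |x − 5| < 1 gives |x| < 6, so by the triangle inequality |x^2 + 5x + 25| ≤ 6^2 + 5·6 + 25 = 91.
Hence |x^3 − 125| ≤ 91|x − 5|, which is < ϵ once |x − 5| < ϵ/91.
Take δ = min(1, ϵ/91). If 0 < |x − 5| < δ then both bounds hold and |x^3 − 125| ≤ 91|x − 5| < 91·(ϵ/91) = ϵ.

δ = min(1, ϵ/91)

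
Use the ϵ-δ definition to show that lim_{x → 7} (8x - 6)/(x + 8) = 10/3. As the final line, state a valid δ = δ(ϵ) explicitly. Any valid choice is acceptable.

δ = min(15/2, (45/28)ϵ)

Let ϵ > 0. We want δ > 0 with 0 < |x − 7| < δ ⇒ |(8x - 6)/(x + 8) − (10/3)| < ϵ.
Combining over a common denominator, (8x - 6)/(x + 8) − (10/3) = [(8x - 6)·15 − 50·(x + 8)] / [15·(x + 8)] = 70(x − 7) / (15(x + 8)).
So |(8x - 6)/(x + 8) − (10/3)| = 70|x − 7| / (15·|x + 8|).
Restrict δ ≤ 15/2. Then |x − 7| < 15/2 gives |x + 8| = |(x − 7) + 15| ≥ 15 − 15/2 = 15/2.
Hence |(8x - 6)/(x + 8) − (10/3)| < 70|x − 7|/(15·(15/2)) = (28/45)|x − 7|, which is < ϵ once |x − 7| < (45/28)ϵ.
Take δ = min(15/2, (45/28)ϵ). Then 0 < |x − 7| < δ forces both bounds, so |(8x - 6)/(x + 8) − (10/3)| < ϵ.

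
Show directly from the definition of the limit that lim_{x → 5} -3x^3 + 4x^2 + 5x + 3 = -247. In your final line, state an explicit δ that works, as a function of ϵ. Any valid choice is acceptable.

δ = min(1, ϵ/224)

Let ϵ > 0 be given. We want δ > 0 such that 0 < |x − 5| < δ implies |(-3x^3 + 4x^2 + 5x + 3) + 247| < ϵ.
(-3x^3 + 4x^2 + 5x + 3) + 247 = -3x^3 + 4x^2 + 5x + 250 = (x − 5)(-3x^2 - 11x - 50).
So |(-3x^3 + 4x^2 + 5x + 3) + 247| = |x − 5|·|-3x^2 - 11x - 50|.
Require δ ≤ 1. Then |x − 5| < 1 gives |x| < 6, and by the triangle inequality |-3x^2 - 11x - 50| ≤ 3·6^2 + 11·6 + 50 = 224.
Hence |(-3x^3 + 4x^2 + 5x + 3) + 247| ≤ 224|x − 5| < ϵ provided |x − 5| < ϵ/224.
Take δ = min(1, ϵ/224). Then 0 < |x − 5| < δ gives both |x − 5| < 1 and |x − 5| < ϵ/224, so |(-3x^3 + 4x^2 + 5x + 3) + 247| < ϵ.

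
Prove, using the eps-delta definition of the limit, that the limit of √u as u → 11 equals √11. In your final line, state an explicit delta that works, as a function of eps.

delta = min(11, √11·eps)

Let eps > 0 be given. We want delta > 0 such that 0 < |u − 11| < delta implies |√u − √11| < eps.
Multiplying by the conjugate, |√u − √11| = |u − 11|/(√u + √11).
Restrict delta ≤ 11 so that |u − 11| < 11 forces u > 0, and then √u + √11 > √11.
Hence |√u − √11| < |u − 11|/√11, which is < eps once |u − 11| < √11·eps.
Take delta = min(11, √11·eps). If 0 < |u − 11| < delta then u > 0 and |√u − √11| < |u − 11|/√11 < eps.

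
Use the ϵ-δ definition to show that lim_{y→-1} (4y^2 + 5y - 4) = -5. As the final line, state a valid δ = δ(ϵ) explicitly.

Fix ϵ > 0. We want δ > 0 such that 0 < |y + 1| < δ implies |(4y^2 + 5y - 4) + 5| < ϵ.
(4y^2 + 5y - 4) + 5 = 4y^2 + 5y + 1 = (y + 1)(4y + 1).
So |(4y^2 + 5y - 4) + 5| = |y + 1|·|4y + 1|.
Require δ ≤ 1. Then |y + 1| < 1 gives |y| < 2, and by the triangle inequality |4y + 1| ≤ 4·2 + 1 = 9.
Hence |(4y^2 + 5y - 4) + 5| ≤ 9|y + 1| < ϵ provided |y + 1| < ϵ/9.
Choosing δ = min(1, ϵ/9) ensures both conditions, hence |(4y^2 + 5y - 4) + 5| < ϵ.

δ = min(1, ϵ/9)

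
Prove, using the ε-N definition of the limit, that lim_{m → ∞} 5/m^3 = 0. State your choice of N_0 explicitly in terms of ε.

Let ε > 0 be given. For m ≥ 1, |5/m^3 − 0| = 5/m^3.
5/m^3 < ε ⇔ m^3 > 5/ε ⇔ m > (5/ε)^{1/3}.
Take N_0 = (5/ε)^{1/3}. Then m > N_0 implies 5/m^3 < ε.

N_0 = (5/ε)^{1/3}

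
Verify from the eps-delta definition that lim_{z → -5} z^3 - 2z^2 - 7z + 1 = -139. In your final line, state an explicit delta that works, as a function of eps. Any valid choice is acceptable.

Suppose eps > 0. We want delta > 0 such that 0 < |z + 5| < delta implies |(z^3 - 2z^2 - 7z + 1) + 139| < eps.
(z^3 - 2z^2 - 7z + 1) + 139 = z^3 - 2z^2 - 7z + 140 = (z + 5)(z^2 - 7z + 28).
So |(z^3 - 2z^2 - 7z + 1) + 139| = |z + 5|·|z^2 - 7z + 28|.
Require delta ≤ 1. Then |z + 5| < 1 gives |z| < 6, and by the triangle inequality |z^2 - 7z + 28| ≤ 6^2 + 7·6 + 28 = 106.
Hence |(z^3 - 2z^2 - 7z + 1) + 139| ≤ 106|z + 5| < eps provided |z + 5| < eps/106.
Take delta = min(1, eps/106). Then 0 < |z + 5| < delta gives both |z + 5| < 1 and |z + 5| < eps/106, so |(z^3 - 2z^2 - 7z + 1) + 139| < eps.

delta = min(1, eps/106)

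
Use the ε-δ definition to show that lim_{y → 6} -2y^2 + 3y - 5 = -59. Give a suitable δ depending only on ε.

δ = min(1, ε/23)

Suppose ε > 0. We want δ > 0 such that 0 < |y − 6| < δ implies |(-2y^2 + 3y - 5) + 59| < ε.
(-2y^2 + 3y - 5) + 59 = -2y^2 + 3y + 54 = (y − 6)(-2y - 9).
So |(-2y^2 + 3y - 5) + 59| = |y − 6|·|-2y - 9|.
Assume first that |y − 6| < 1, so |y| < 7. Then |-2y - 9| ≤ 2·7 + 9 = 23.
Hence |(-2y^2 + 3y - 5) + 59| ≤ 23|y − 6| < ε provided |y − 6| < ε/23.
Choosing δ = min(1, ε/23) ensures both conditions, hence |(-2y^2 + 3y - 5) + 59| < ε.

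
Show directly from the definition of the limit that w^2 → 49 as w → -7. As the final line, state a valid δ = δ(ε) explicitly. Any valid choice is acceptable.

δ = min(2, ε/16)

Let ε > 0. We seek δ > 0 with 0 < |w + 7| < δ ⇒ |w^2 − 49| < ε.
Factor: w^2 − 49 = (w + 7)(w - 7), so |w^2 − 49| = |w + 7|·|w - 7|.
Restrict δ ≤ 2. Then |w + 7| < 2 gives |w| < 9, so by the triangle inequality |w - 7| ≤ 9 + 7 = 16.
Hence |w^2 − 49| ≤ 16|w + 7|, which is < ε once |w + 7| < ε/16.
Take δ = min(2, ε/16). If 0 < |w + 7| < δ then both bounds hold and |w^2 − 49| ≤ 16|w + 7| < 16·(ε/16) = ε.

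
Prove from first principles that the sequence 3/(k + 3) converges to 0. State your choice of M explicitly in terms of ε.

M = 3/ε

Suppose ε > 0. For k ≥ 1, |3/(k + 3) − 0| = 3/(k + 3) ≤ 3/k.
We need 3/k < ε, i.e. k > 3/ε.
Take M = 3/ε. If k > M then |3/(k + 3)| ≤ 3/k < ε.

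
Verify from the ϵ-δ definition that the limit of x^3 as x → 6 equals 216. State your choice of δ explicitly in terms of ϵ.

δ = min(2, ϵ/148)

Let ϵ > 0. We seek δ > 0 with 0 < |x − 6| < δ ⇒ |x^3 − 216| < ϵ.
Factor: x^3 − 216 = (x − 6)(x^2 + 6x + 36), so |x^3 − 216| = |x − 6|·|x^2 + 6x + 36|.
Restrict δ ≤ 2. Then |x − 6| < 2 gives |x| < 8, so by the triangle inequality |x^2 + 6x + 36| ≤ 8^2 + 6·8 + 36 = 148.
Hence |x^3 − 216| ≤ 148|x − 6|, which is < ϵ once |x − 6| < ϵ/148.
Take δ = min(2, ϵ/148). If 0 < |x − 6| < δ then both bounds hold and |x^3 − 216| ≤ 148|x − 6| < 148·(ϵ/148) = ϵ.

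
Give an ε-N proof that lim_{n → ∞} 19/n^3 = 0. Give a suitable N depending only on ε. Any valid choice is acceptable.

N = (19/ε)^{1/3}

Fix ε > 0. For n ≥ 1, |19/n^3 − 0| = 19/n^3.
19/n^3 < ε ⇔ n^3 > 19/ε ⇔ n > (19/ε)^{1/3}.
Take N = (19/ε)^{1/3}. Then n > N implies 19/n^3 < ε.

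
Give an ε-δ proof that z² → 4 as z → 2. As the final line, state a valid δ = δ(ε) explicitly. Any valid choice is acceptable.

δ = min(1, ε/5)

Let ε > 0 be given. We seek δ > 0 with 0 < |z − 2| < δ ⇒ |z² − 4| < ε.
Factor: z² − 4 = (z − 2)(z + 2), so |z² − 4| = |z − 2|·|z + 2|.
Restrict δ ≤ 1. Then |z − 2| < 1 gives |z| < 3, so by the triangle inequality |z + 2| ≤ 3 + 2 = 5.
Hence |z² − 4| ≤ 5|z − 2|, which is < ε once |z − 2| < ε/5.
Take δ = min(1, ε/5). If 0 < |z − 2| < δ then both bounds hold and |z² − 4| ≤ 5|z − 2| < 5·(ε/5) = ε.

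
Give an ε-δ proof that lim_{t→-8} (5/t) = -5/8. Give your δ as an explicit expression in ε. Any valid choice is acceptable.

δ = min(4, (32/5)ε)

Fix ε > 0. We seek δ > 0 such that 0 < |t + 8| < δ implies |5/t + 5/8| < ε.
|5/t + 5/8| = 5·|-8 − t|/(8·|t|) = 5|t + 8|/(8|t|).
Restrict δ ≤ 4. Then |t + 8| < 4 gives |t| > 4, so 8|t| > 32.
Then |5/t + 5/8| < 5|t + 8|/32, which is < ε when |t + 8| < (32/5)ε.
Take δ = min(4, (32/5)ε). Then 0 < |t + 8| < δ gives both |t + 8| < 4 and |t + 8| < (32/5)ε, so |5/t + 5/8| < ε.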